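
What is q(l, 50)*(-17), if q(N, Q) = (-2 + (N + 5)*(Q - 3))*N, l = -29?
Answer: -557090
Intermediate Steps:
q(N, Q) = N*(-2 + (-3 + Q)*(5 + N)) (q(N, Q) = (-2 + (5 + N)*(-3 + Q))*N = (-2 + (-3 + Q)*(5 + N))*N = N*(-2 + (-3 + Q)*(5 + N)))
q(l, 50)*(-17) = -29*(-17 - 3*(-29) + 5*50 - 29*50)*(-17) = -29*(-17 + 87 + 250 - 1450)*(-17) = -29*(-1130)*(-17) = 32770*(-17) = -557090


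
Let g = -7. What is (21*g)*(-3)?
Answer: 441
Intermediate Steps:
(21*g)*(-3) = (21*(-7))*(-3) = -147*(-3) = 441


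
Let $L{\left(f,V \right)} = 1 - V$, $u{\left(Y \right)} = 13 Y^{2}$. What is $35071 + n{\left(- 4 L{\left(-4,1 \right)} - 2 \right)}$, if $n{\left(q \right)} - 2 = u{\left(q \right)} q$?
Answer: $34969$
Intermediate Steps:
$n{\left(q \right)} = 2 + 13 q^{3}$ ($n{\left(q \right)} = 2 + 13 q^{2} q = 2 + 13 q^{3}$)
$35071 + n{\left(- 4 L{\left(-4,1 \right)} - 2 \right)} = 35071 + \left(2 + 13 \left(- 4 \left(1 - 1\right) - 2\right)^{3}\right) = 35071 + \left(2 + 13 \left(\left(-4\right) 0 - 2\right)^{3}\right) = 35071 + \left(2 + 13 \left(0 - 2\right)^{3}\right) = 35071 + \left(2 + 13 \left(-2\right)^{3}\right) = 35071 + \left(2 + 13 \left(-8\right)\right) = 35071 + \left(2 - 104\right) = 35071 - 102 = 34969$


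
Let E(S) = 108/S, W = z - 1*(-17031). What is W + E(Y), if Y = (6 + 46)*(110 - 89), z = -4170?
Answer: 1170360/91 ≈ 12861.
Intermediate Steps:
W = 12861 (W = -4170 - 1*(-17031) = -4170 + 17031 = 12861)
Y = 1092 (Y = 52*21 = 1092)
W + E(Y) = 12861 + 108/1092 = 12861 + 108*(1/1092) = 12861 + 9/91 = 1170360/91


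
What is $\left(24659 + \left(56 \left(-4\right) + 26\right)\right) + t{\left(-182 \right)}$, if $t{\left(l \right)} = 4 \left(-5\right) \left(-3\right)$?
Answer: $24521$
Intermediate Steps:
$t{\left(l \right)} = 60$ ($t{\left(l \right)} = \left(-20\right) \left(-3\right) = 60$)
$\left(24659 + \left(56 \left(-4\right) + 26\right)\right) + t{\left(-182 \right)} = \left(24659 + \left(56 \left(-4\right) + 26\right)\right) + 60 = \left(24659 + \left(-224 + 26\right)\right) + 60 = \left(24659 - 198\right) + 60 = 24461 + 60 = 24521$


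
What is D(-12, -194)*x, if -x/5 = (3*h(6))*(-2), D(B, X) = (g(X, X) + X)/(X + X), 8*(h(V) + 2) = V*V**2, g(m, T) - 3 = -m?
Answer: -1125/194 ≈ -5.7990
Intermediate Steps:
g(m, T) = 3 - m
h(V) = -2 + V**3/8 (h(V) = -2 + (V*V**2)/8 = -2 + V**3/8)
D(B, X) = 3/(2*X) (D(B, X) = ((3 - X) + X)/(X + X) = 3/((2*X)) = 3*(1/(2*X)) = 3/(2*X))
x = 750 (x = -5*3*(-2 + (1/8)*6**3)*(-2) = -5*3*(-2 + (1/8)*216)*(-2) = -5*3*(-2 + 27)*(-2) = -5*3*25*(-2) = -375*(-2) = -5*(-150) = 750)
D(-12, -194)*x = ((3/2)/(-194))*750 = ((3/2)*(-1/194))*750 = -3/388*750 = -1125/194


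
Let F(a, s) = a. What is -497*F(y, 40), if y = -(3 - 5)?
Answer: -994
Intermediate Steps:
y = 2 (y = -1*(-2) = 2)
-497*F(y, 40) = -497*2 = -994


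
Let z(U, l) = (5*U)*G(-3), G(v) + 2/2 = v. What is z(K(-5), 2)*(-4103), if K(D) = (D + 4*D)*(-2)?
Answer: 4103000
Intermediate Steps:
G(v) = -1 + v
K(D) = -10*D (K(D) = (5*D)*(-2) = -10*D)
z(U, l) = -20*U (z(U, l) = (5*U)*(-1 - 3) = (5*U)*(-4) = -20*U)
z(K(-5), 2)*(-4103) = -(-200)*(-5)*(-4103) = -20*50*(-4103) = -1000*(-4103) = 4103000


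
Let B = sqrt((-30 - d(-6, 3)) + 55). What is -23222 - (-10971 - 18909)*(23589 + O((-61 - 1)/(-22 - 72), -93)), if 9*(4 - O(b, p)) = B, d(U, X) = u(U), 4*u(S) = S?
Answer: 704935618 - 1660*sqrt(106) ≈ 7.0492e+8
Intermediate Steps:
u(S) = S/4
d(U, X) = U/4
B = sqrt(106)/2 (B = sqrt((-30 - (-6)/4) + 55) = sqrt((-30 - 1*(-3/2)) + 55) = sqrt((-30 + 3/2) + 55) = sqrt(-57/2 + 55) = sqrt(53/2) = sqrt(106)/2 ≈ 5.1478)
O(b, p) = 4 - sqrt(106)/18
-23222 - (-10971 - 18909)*(23589 + O((-61 - 1)/(-22 - 72), -93)) = -23222 - (-10971 - 18909)*(23589 + (4 - sqrt(106)/18)) = -23222 - (-29880)*(23593 - sqrt(106)/18) = -23222 - (-704958840 + 1660*sqrt(106)) = -23222 + (704958840 - 1660*sqrt(106)) = 704935618 - 1660*sqrt(106)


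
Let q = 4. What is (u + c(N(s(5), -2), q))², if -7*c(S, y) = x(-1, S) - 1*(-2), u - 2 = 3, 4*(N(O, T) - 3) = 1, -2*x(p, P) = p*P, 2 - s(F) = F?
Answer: 63001/3136 ≈ 20.090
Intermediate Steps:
s(F) = 2 - F
x(p, P) = -P*p/2 (x(p, P) = -p*P/2 = -P*p/2)
N(O, T) = 13/4 (N(O, T) = 3 + (¼)*1 = 3 + ¼ = 13/4)
u = 5 (u = 2 + 3 = 5)
c(S, y) = -2/7 - S/14 (c(S, y) = -(-½*S*(-1) - 1*(-2))/7 = -(S/2 + 2)/7 = -(2 + S/2)/7 = -2/7 - S/14)
(u + c(N(s(5), -2), q))² = (5 + (-2/7 - 1/14*13/4))² = (5 + (-2/7 - 13/56))² = (5 - 29/56)² = (251/56)² = 63001/3136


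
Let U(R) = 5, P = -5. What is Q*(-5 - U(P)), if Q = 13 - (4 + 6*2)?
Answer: 30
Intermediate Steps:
Q = -3 (Q = 13 - (4 + 12) = 13 - 1*16 = 13 - 16 = -3)
Q*(-5 - U(P)) = -3*(-5 - 1*5) = -3*(-5 - 5) = -3*(-10) = 30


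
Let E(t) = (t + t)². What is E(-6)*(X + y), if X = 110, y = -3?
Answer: 15408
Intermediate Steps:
E(t) = 4*t² (E(t) = (2*t)² = 4*t²)
E(-6)*(X + y) = (4*(-6)²)*(110 - 3) = (4*36)*107 = 144*107 = 15408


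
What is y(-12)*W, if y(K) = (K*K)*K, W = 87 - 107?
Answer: 34560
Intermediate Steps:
W = -20
y(K) = K³ (y(K) = K²*K = K³)
y(-12)*W = (-12)³*(-20) = -1728*(-20) = 34560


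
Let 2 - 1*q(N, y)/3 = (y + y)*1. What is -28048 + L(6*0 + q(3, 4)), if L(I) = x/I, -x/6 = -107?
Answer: -84251/3 ≈ -28084.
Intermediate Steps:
q(N, y) = 6 - 6*y (q(N, y) = 6 - 3*(y + y) = 6 - 3*2*y = 6 - 6*y)
x = 642 (x = -6*(-107) = 642)
L(I) = 642/I
-28048 + L(6*0 + q(3, 4)) = -28048 + 642/(6*0 + (6 - 6*4)) = -28048 + 642/(0 + (6 - 24)) = -28048 + 642/(0 - 18) = -28048 + 642/(-18) = -28048 + 642*(-1/18) = -28048 - 107/3 = -84251/3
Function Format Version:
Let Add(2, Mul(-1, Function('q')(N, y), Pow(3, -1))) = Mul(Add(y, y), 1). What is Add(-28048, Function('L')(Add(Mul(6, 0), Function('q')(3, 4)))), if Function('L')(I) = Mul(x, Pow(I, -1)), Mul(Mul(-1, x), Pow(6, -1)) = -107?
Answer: Rational(-84251, 3) ≈ -28084.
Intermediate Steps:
Function('q')(N, y) = Add(6, Mul(-6, y)) (Function('q')(N, y) = Add(6, Mul(-3, Mul(Add(y, y), 1))) = Add(6, Mul(-3, Mul(Mul(2, y), 1))) = Add(6, Mul(-3, Mul(2, y))) = Add(6, Mul(-6, y)))
x = 642 (x = Mul(-6, -107) = 642)
Function('L')(I) = Mul(642, Pow(I, -1))
Add(-28048, Function('L')(Add(Mul(6, 0), Function('q')(3, 4)))) = Add(-28048, Mul(642, Pow(Add(Mul(6, 0), Add(6, Mul(-6, 4))), -1))) = Add(-28048, Mul(642, Pow(Add(0, Add(6, -24)), -1))) = Add(-28048, Mul(642, Pow(Add(0, -18), -1))) = Add(-28048, Mul(642, Pow(-18, -1))) = Add(-28048, Mul(642, Rational(-1, 18))) = Add(-28048, Rational(-107, 3)) = Rational(-84251, 3)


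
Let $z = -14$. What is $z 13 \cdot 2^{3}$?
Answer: $-1456$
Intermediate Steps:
$z 13 \cdot 2^{3} = \left(-14\right) 13 \cdot 2^{3} = \left(-182\right) 8 = -1456$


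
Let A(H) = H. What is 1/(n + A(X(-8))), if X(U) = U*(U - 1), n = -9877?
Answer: -1/9805 ≈ -0.00010199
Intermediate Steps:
X(U) = U*(-1 + U)
1/(n + A(X(-8))) = 1/(-9877 - 8*(-1 - 8)) = 1/(-9877 - 8*(-9)) = 1/(-9877 + 72) = 1/(-9805) = -1/9805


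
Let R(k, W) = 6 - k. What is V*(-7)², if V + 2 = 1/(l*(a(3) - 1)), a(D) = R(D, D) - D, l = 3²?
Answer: -931/9 ≈ -103.44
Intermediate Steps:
l = 9
a(D) = 6 - 2*D (a(D) = (6 - D) - D = 6 - 2*D)
V = -19/9 (V = -2 + 1/(9*((6 - 2*3) - 1)) = -2 + 1/(9*((6 - 6) - 1)) = -2 + 1/(9*(0 - 1)) = -2 + 1/(9*(-1)) = -2 + 1/(-9) = -2 - ⅑ = -19/9 ≈ -2.1111)
V*(-7)² = -19/9*(-7)² = -19/9*49 = -931/9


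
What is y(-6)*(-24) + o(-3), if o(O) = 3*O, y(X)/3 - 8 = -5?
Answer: -225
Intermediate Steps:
y(X) = 9 (y(X) = 24 + 3*(-5) = 24 - 15 = 9)
y(-6)*(-24) + o(-3) = 9*(-24) + 3*(-3) = -216 - 9 = -225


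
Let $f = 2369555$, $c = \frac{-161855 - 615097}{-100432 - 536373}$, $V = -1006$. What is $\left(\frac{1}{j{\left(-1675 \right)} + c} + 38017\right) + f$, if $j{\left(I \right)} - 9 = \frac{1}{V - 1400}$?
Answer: $\frac{37697968977913074}{15658085177} \approx 2.4076 \cdot 10^{6}$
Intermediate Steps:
$j{\left(I \right)} = \frac{21653}{2406}$ ($j{\left(I \right)} = 9 + \frac{1}{-1006 - 1400} = 9 + \frac{1}{-2406} = 9 - \frac{1}{2406} = \frac{21653}{2406}$)
$c = \frac{776952}{636805}$ ($c = - \frac{776952}{-636805} = \left(-776952\right) \left(- \frac{1}{636805}\right) = \frac{776952}{636805} \approx 1.2201$)
$\left(\frac{1}{j{\left(-1675 \right)} + c} + 38017\right) + f = \left(\frac{1}{\frac{21653}{2406} + \frac{776952}{636805}} + 38017\right) + 2369555 = \left(\frac{1}{\frac{15658085177}{1532152830}} + 38017\right) + 2369555 = \left(\frac{1532152830}{15658085177} + 38017\right) + 2369555 = \frac{595274956326839}{15658085177} + 2369555 = \frac{37697968977913074}{15658085177}$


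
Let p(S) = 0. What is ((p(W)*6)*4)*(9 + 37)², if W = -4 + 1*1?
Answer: 0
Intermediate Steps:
W = -3 (W = -4 + 1 = -3)
((p(W)*6)*4)*(9 + 37)² = ((0*6)*4)*(9 + 37)² = (0*4)*46² = 0*2116 = 0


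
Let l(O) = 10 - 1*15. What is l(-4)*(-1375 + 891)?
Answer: 2420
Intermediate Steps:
l(O) = -5 (l(O) = 10 - 15 = -5)
l(-4)*(-1375 + 891) = -5*(-1375 + 891) = -5*(-484) = 2420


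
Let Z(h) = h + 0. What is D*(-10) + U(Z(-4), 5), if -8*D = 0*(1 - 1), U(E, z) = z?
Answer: 5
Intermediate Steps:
Z(h) = h
D = 0 (D = -0*(1 - 1) = -0*0 = -⅛*0 = 0)
D*(-10) + U(Z(-4), 5) = 0*(-10) + 5 = 0 + 5 = 5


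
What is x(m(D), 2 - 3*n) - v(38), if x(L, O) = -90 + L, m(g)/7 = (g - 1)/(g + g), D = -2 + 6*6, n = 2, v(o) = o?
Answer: -8473/68 ≈ -124.60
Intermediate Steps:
D = 34 (D = -2 + 36 = 34)
m(g) = 7*(-1 + g)/(2*g) (m(g) = 7*((g - 1)/(g + g)) = 7*((-1 + g)/((2*g))) = 7*((-1 + g)*(1/(2*g))) = 7*((-1 + g)/(2*g)) = 7*(-1 + g)/(2*g))
x(m(D), 2 - 3*n) - v(38) = (-90 + (7/2)*(-1 + 34)/34) - 1*38 = (-90 + (7/2)*(1/34)*33) - 38 = (-90 + 231/68) - 38 = -5889/68 - 38 = -8473/68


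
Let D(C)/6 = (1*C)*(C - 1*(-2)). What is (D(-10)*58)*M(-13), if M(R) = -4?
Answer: -111360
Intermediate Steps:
D(C) = 6*C*(2 + C) (D(C) = 6*((1*C)*(C - 1*(-2))) = 6*(C*(C + 2)) = 6*(C*(2 + C)) = 6*C*(2 + C))
(D(-10)*58)*M(-13) = ((6*(-10)*(2 - 10))*58)*(-4) = ((6*(-10)*(-8))*58)*(-4) = (480*58)*(-4) = 27840*(-4) = -111360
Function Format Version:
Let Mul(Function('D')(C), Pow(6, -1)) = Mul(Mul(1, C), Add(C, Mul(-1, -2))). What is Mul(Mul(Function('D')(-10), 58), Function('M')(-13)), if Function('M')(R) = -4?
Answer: -111360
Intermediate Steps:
Function('D')(C) = Mul(6, C, Add(2, C)) (Function('D')(C) = Mul(6, Mul(Mul(1, C), Add(C, Mul(-1, -2)))) = Mul(6, Mul(C, Add(C, 2))) = Mul(6, Mul(C, Add(2, C))) = Mul(6, C, Add(2, C)))
Mul(Mul(Function('D')(-10), 58), Function('M')(-13)) = Mul(Mul(Mul(6, -10, Add(2, -10)), 58), -4) = Mul(Mul(Mul(6, -10, -8), 58), -4) = Mul(Mul(480, 58), -4) = Mul(27840, -4) = -111360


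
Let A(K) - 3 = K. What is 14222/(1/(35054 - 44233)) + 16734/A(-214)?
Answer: -27544745452/211 ≈ -1.3054e+8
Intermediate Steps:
A(K) = 3 + K
14222/(1/(35054 - 44233)) + 16734/A(-214) = 14222/(1/(35054 - 44233)) + 16734/(3 - 214) = 14222/(1/(-9179)) + 16734/(-211) = 14222/(-1/9179) + 16734*(-1/211) = 14222*(-9179) - 16734/211 = -130543738 - 16734/211 = -27544745452/211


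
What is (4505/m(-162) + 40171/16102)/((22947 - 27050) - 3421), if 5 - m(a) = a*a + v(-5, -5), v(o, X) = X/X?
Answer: -32718251/105967133184 ≈ -0.00030876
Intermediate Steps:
v(o, X) = 1
m(a) = 4 - a² (m(a) = 5 - (a*a + 1) = 5 - (a² + 1) = 5 - (1 + a²) = 5 + (-1 - a²) = 4 - a²)
(4505/m(-162) + 40171/16102)/((22947 - 27050) - 3421) = (4505/(4 - 1*(-162)²) + 40171/16102)/((22947 - 27050) - 3421) = (4505/(4 - 1*26244) + 40171*(1/16102))/(-4103 - 3421) = (4505/(4 - 26244) + 40171/16102)/(-7524) = (4505/(-26240) + 40171/16102)*(-1/7524) = (4505*(-1/26240) + 40171/16102)*(-1/7524) = (-901/5248 + 40171/16102)*(-1/7524) = (98154753/42251648)*(-1/7524) = -32718251/105967133184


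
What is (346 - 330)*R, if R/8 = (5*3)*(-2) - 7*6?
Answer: -9216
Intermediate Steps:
R = -576 (R = 8*((5*3)*(-2) - 7*6) = 8*(15*(-2) - 42) = 8*(-30 - 42) = 8*(-72) = -576)
(346 - 330)*R = (346 - 330)*(-576) = 16*(-576) = -9216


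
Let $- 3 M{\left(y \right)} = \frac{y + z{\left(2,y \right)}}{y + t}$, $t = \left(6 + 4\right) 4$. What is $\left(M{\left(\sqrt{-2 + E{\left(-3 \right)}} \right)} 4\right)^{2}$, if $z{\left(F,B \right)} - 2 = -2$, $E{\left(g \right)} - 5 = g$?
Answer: $0$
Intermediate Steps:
$t = 40$ ($t = 10 \cdot 4 = 40$)
$E{\left(g \right)} = 5 + g$
$z{\left(F,B \right)} = 0$ ($z{\left(F,B \right)} = 2 - 2 = 0$)
$M{\left(y \right)} = - \frac{y}{3 \left(40 + y\right)}$ ($M{\left(y \right)} = - \frac{\left(y + 0\right) \frac{1}{y + 40}}{3} = - \frac{y \frac{1}{40 + y}}{3} = - \frac{y}{3 \left(40 + y\right)}$)
$\left(M{\left(\sqrt{-2 + E{\left(-3 \right)}} \right)} 4\right)^{2} = \left(- \frac{\sqrt{-2 + \left(5 - 3\right)}}{120 + 3 \sqrt{-2 + \left(5 - 3\right)}} 4\right)^{2} = \left(- \frac{\sqrt{-2 + 2}}{120 + 3 \sqrt{-2 + 2}} \cdot 4\right)^{2} = \left(- \frac{\sqrt{0}}{120 + 3 \sqrt{0}} \cdot 4\right)^{2} = \left(\left(-1\right) 0 \frac{1}{120 + 3 \cdot 0} \cdot 4\right)^{2} = \left(\left(-1\right) 0 \frac{1}{120 + 0} \cdot 4\right)^{2} = \left(\left(-1\right) 0 \cdot \frac{1}{120} \cdot 4\right)^{2} = \left(0 \cdot 4\right)^{2} = 0^{2} = 0$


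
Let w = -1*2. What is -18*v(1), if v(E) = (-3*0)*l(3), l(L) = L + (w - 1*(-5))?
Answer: 0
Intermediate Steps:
w = -2
l(L) = 3 + L (l(L) = L + (-2 - 1*(-5)) = L + (-2 + 5) = L + 3 = 3 + L)
v(E) = 0 (v(E) = (-3*0)*(3 + 3) = 0*6 = 0)
-18*v(1) = -18*0 = 0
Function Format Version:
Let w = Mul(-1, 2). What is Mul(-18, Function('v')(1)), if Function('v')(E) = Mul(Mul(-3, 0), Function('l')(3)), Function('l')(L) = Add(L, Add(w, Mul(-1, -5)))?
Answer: 0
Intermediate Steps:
w = -2
Function('l')(L) = Add(3, L) (Function('l')(L) = Add(L, Add(-2, Mul(-1, -5))) = Add(L, Add(-2, 5)) = Add(L, 3) = Add(3, L))
Function('v')(E) = 0 (Function('v')(E) = Mul(Mul(-3, 0), Add(3, 3)) = Mul(0, 6) = 0)
Mul(-18, Function('v')(1)) = Mul(-18, 0) = 0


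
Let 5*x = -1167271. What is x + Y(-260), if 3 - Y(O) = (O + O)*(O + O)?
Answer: -2519256/5 ≈ -5.0385e+5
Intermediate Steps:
x = -1167271/5 (x = (⅕)*(-1167271) = -1167271/5 ≈ -2.3345e+5)
Y(O) = 3 - 4*O² (Y(O) = 3 - (O + O)*(O + O) = 3 - 2*O*2*O = 3 - 4*O²)
x + Y(-260) = -1167271/5 + (3 - 4*(-260)²) = -1167271/5 + (3 - 4*67600) = -1167271/5 + (3 - 270400) = -1167271/5 - 270397 = -2519256/5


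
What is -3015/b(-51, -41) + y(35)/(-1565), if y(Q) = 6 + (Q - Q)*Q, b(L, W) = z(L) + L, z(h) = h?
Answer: 1572621/53210 ≈ 29.555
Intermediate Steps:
b(L, W) = 2*L (b(L, W) = L + L = 2*L)
y(Q) = 6 (y(Q) = 6 + 0*Q = 6 + 0 = 6)
-3015/b(-51, -41) + y(35)/(-1565) = -3015/(2*(-51)) + 6/(-1565) = -3015/(-102) + 6*(-1/1565) = -3015*(-1/102) - 6/1565 = 1005/34 - 6/1565 = 1572621/53210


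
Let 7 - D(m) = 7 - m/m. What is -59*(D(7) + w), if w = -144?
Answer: 8437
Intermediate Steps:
D(m) = 1 (D(m) = 7 - (7 - m/m) = 7 - (7 - 1*1) = 7 - (7 - 1) = 7 - 1*6 = 7 - 6 = 1)
-59*(D(7) + w) = -59*(1 - 144) = -59*(-143) = 8437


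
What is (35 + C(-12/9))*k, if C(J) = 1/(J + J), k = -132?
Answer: -9141/2 ≈ -4570.5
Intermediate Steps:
C(J) = 1/(2*J)
(35 + C(-12/9))*k = (35 + 1/(2*((-12/9))))*(-132) = (35 + 1/(2*((-12*1/9))))*(-132) = (35 + 1/(2*(-4/3)))*(-132) = (35 + (1/2)*(-3/4))*(-132) = (35 - 3/8)*(-132) = (277/8)*(-132) = -9141/2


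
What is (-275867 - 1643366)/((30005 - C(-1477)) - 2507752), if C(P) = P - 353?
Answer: 1919233/2475917 ≈ 0.77516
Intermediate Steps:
C(P) = -353 + P
(-275867 - 1643366)/((30005 - C(-1477)) - 2507752) = (-275867 - 1643366)/((30005 - (-353 - 1477)) - 2507752) = -1919233/((30005 - 1*(-1830)) - 2507752) = -1919233/((30005 + 1830) - 2507752) = -1919233/(31835 - 2507752) = -1919233/(-2475917) = -1919233*(-1/2475917) = 1919233/2475917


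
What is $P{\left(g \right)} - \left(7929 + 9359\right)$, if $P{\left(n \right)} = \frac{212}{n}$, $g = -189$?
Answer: $- \frac{3267644}{189} \approx -17289.0$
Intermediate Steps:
$P{\left(g \right)} - \left(7929 + 9359\right) = \frac{212}{-189} - \left(7929 + 9359\right) = 212 \left(- \frac{1}{189}\right) - 17288 = - \frac{212}{189} - 17288 = - \frac{3267644}{189}$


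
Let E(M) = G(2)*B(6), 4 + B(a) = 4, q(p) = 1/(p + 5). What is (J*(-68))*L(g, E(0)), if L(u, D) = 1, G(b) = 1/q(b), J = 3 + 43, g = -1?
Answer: -3128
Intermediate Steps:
q(p) = 1/(5 + p)
B(a) = 0 (B(a) = -4 + 4 = 0)
J = 46
G(b) = 5 + b (G(b) = 1/(1/(5 + b)) = 5 + b)
E(M) = 0 (E(M) = (5 + 2)*0 = 7*0 = 0)
(J*(-68))*L(g, E(0)) = (46*(-68))*1 = -3128*1 = -3128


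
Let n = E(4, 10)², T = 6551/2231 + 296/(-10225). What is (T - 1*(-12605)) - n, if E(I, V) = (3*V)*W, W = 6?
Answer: -451496721526/22811975 ≈ -19792.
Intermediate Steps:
T = 66323599/22811975 (T = 6551*(1/2231) + 296*(-1/10225) = 6551/2231 - 296/10225 = 66323599/22811975 ≈ 2.9074)
E(I, V) = 18*V (E(I, V) = (3*V)*6 = 18*V)
n = 32400 (n = (18*10)² = 180² = 32400)
(T - 1*(-12605)) - n = (66323599/22811975 - 1*(-12605)) - 1*32400 = (66323599/22811975 + 12605) - 32400 = 287611268474/22811975 - 32400 = -451496721526/22811975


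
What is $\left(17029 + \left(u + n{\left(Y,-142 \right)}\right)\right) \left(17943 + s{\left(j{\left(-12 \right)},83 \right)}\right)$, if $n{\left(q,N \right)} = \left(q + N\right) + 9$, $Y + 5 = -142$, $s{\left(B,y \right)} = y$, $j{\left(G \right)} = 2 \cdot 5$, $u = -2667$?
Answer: $253842132$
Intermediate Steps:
$j{\left(G \right)} = 10$
$Y = -147$ ($Y = -5 - 142 = -147$)
$n{\left(q,N \right)} = 9 + N + q$ ($n{\left(q,N \right)} = \left(N + q\right) + 9 = 9 + N + q$)
$\left(17029 + \left(u + n{\left(Y,-142 \right)}\right)\right) \left(17943 + s{\left(j{\left(-12 \right)},83 \right)}\right) = \left(17029 - 2947\right) \left(17943 + 83\right) = \left(17029 - 2947\right) 18026 = 14082 \cdot 18026 = 253842132$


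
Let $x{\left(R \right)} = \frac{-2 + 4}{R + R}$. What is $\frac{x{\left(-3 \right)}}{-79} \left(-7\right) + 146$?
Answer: $\frac{34595}{237} \approx 145.97$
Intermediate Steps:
$x{\left(R \right)} = \frac{1}{R}$ ($x{\left(R \right)} = \frac{2}{2 R} = 2 \frac{1}{2 R} = \frac{1}{R}$)
$\frac{x{\left(-3 \right)}}{-79} \left(-7\right) + 146 = \frac{1}{\left(-3\right) \left(-79\right)} \left(-7\right) + 146 = \left(- \frac{1}{3}\right) \left(- \frac{1}{79}\right) \left(-7\right) + 146 = \frac{1}{237} \left(-7\right) + 146 = - \frac{7}{237} + 146 = \frac{34595}{237}$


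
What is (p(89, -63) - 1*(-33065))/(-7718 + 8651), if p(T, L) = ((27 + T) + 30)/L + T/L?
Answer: 2082860/58779 ≈ 35.435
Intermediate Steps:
p(T, L) = T/L + (57 + T)/L (p(T, L) = (57 + T)/L + T/L = T/L + (57 + T)/L)
(p(89, -63) - 1*(-33065))/(-7718 + 8651) = ((57 + 2*89)/(-63) - 1*(-33065))/(-7718 + 8651) = (-(57 + 178)/63 + 33065)/933 = (-1/63*235 + 33065)*(1/933) = (-235/63 + 33065)*(1/933) = (2082860/63)*(1/933) = 2082860/58779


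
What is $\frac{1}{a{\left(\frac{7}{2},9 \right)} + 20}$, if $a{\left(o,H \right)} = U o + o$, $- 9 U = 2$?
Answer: $\frac{18}{409} \approx 0.04401$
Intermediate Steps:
$U = - \frac{2}{9}$ ($U = \left(- \frac{1}{9}\right) 2 = - \frac{2}{9} \approx -0.22222$)
$a{\left(o,H \right)} = \frac{7 o}{9}$ ($a{\left(o,H \right)} = - \frac{2 o}{9} + o = \frac{7 o}{9}$)
$\frac{1}{a{\left(\frac{7}{2},9 \right)} + 20} = \frac{1}{\frac{7 \cdot \frac{7}{2}}{9} + 20} = \frac{1}{\frac{7 \cdot 7 \cdot \frac{1}{2}}{9} + 20} = \frac{1}{\frac{7}{9} \cdot \frac{7}{2} + 20} = \frac{1}{\frac{49}{18} + 20} = \frac{1}{\frac{409}{18}} = \frac{18}{409}$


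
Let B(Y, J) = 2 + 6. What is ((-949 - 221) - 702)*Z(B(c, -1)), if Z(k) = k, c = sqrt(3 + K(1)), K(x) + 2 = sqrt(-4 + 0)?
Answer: -14976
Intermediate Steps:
K(x) = -2 + 2*I (K(x) = -2 + sqrt(-4 + 0) = -2 + sqrt(-4) = -2 + 2*I)
c = sqrt(1 + 2*I) (c = sqrt(3 + (-2 + 2*I)) = sqrt(1 + 2*I) ≈ 1.272 + 0.78615*I)
B(Y, J) = 8
((-949 - 221) - 702)*Z(B(c, -1)) = ((-949 - 221) - 702)*8 = (-1170 - 702)*8 = -1872*8 = -14976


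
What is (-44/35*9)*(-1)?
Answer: 396/35 ≈ 11.314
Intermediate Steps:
(-44/35*9)*(-1) = (-44*1/35*9)*(-1) = -44/35*9*(-1) = -396/35*(-1) = 396/35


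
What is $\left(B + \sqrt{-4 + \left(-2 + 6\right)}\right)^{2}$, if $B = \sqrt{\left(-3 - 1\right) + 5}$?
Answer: $1$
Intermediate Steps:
$B = 1$ ($B = \sqrt{-4 + 5} = \sqrt{1} = 1$)
$\left(B + \sqrt{-4 + \left(-2 + 6\right)}\right)^{2} = \left(1 + \sqrt{-4 + \left(-2 + 6\right)}\right)^{2} = \left(1 + \sqrt{-4 + 4}\right)^{2} = \left(1 + \sqrt{0}\right)^{2} = \left(1 + 0\right)^{2} = 1^{2} = 1$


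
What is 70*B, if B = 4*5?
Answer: 1400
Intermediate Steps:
B = 20
70*B = 70*20 = 1400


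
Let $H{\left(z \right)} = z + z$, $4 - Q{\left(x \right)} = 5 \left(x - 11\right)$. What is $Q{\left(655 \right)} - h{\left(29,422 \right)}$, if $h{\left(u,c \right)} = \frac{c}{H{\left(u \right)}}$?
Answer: $- \frac{93475}{29} \approx -3223.3$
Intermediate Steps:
$Q{\left(x \right)} = 59 - 5 x$ ($Q{\left(x \right)} = 4 - 5 \left(x - 11\right) = 4 - 5 \left(-11 + x\right) = 4 - \left(-55 + 5 x\right) = 59 - 5 x$)
$H{\left(z \right)} = 2 z$
$h{\left(u,c \right)} = \frac{c}{2 u}$
$Q{\left(655 \right)} - h{\left(29,422 \right)} = \left(59 - 3275\right) - \frac{1}{2} \cdot 422 \cdot \frac{1}{29} = -3216 - \frac{211}{29} = - \frac{93475}{29}$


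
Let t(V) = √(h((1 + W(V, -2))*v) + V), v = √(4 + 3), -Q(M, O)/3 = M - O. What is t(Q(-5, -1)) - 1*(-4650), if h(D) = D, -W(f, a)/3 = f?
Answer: 4650 + √(12 - 35*√7) ≈ 4650.0 + 8.9778*I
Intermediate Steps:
Q(M, O) = -3*M + 3*O (Q(M, O) = -3*(M - O) = -3*M + 3*O)
v = √7 ≈ 2.6458
W(f, a) = -3*f
t(V) = √(V + √7*(1 - 3*V)) (t(V) = √((1 - 3*V)*√7 + V) = √(√7*(1 - 3*V) + V) = √(V + √7*(1 - 3*V)))
t(Q(-5, -1)) - 1*(-4650) = √((-3*(-5) + 3*(-1)) - √7*(-1 + 3*(-3*(-5) + 3*(-1)))) - 1*(-4650) = √((15 - 3) - √7*(-1 + 3*(15 - 3))) + 4650 = √(12 - √7*(-1 + 3*12)) + 4650 = √(12 - √7*(-1 + 36)) + 4650 = √(12 - 1*√7*35) + 4650 = √(12 - 35*√7) + 4650 = 4650 + √(12 - 35*√7)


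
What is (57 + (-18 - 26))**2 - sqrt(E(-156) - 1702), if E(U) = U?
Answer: 169 - I*sqrt(1858) ≈ 169.0 - 43.105*I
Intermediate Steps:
(57 + (-18 - 26))**2 - sqrt(E(-156) - 1702) = (57 + (-18 - 26))**2 - sqrt(-156 - 1702) = (57 - 44)**2 - sqrt(-1858) = 13**2 - I*sqrt(1858) = 169 - I*sqrt(1858)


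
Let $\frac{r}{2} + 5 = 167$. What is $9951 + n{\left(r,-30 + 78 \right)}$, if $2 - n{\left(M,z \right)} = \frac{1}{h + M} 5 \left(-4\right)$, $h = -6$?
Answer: $\frac{1582537}{159} \approx 9953.1$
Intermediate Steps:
$r = 324$ ($r = -10 + 2 \cdot 167 = -10 + 334 = 324$)
$n{\left(M,z \right)} = 2 + \frac{20}{-6 + M}$ ($n{\left(M,z \right)} = 2 - \frac{1}{-6 + M} 5 \left(-4\right) = 2 - \frac{5}{-6 + M} \left(-4\right) = 2 - - \frac{20}{-6 + M} = 2 + \frac{20}{-6 + M}$)
$9951 + n{\left(r,-30 + 78 \right)} = 9951 + \frac{2 \left(4 + 324\right)}{-6 + 324} = 9951 + 2 \cdot \frac{1}{318} \cdot 328 = 9951 + \frac{328}{159} = \frac{1582537}{159}$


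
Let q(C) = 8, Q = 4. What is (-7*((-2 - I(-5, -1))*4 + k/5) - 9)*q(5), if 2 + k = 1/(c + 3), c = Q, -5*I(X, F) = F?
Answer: 2208/5 ≈ 441.60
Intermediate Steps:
I(X, F) = -F/5
c = 4
k = -13/7 (k = -2 + 1/(4 + 3) = -2 + 1/7 = -2 + ⅐ = -13/7 ≈ -1.8571)
(-7*((-2 - I(-5, -1))*4 + k/5) - 9)*q(5) = (-7*((-2 - (-1)*(-1)/5)*4 - 13/7/5) - 9)*8 = (-7*((-2 - 1*⅕)*4 - 13/7*⅕) - 9)*8 = (-7*((-2 - ⅕)*4 - 13/35) - 9)*8 = (-7*(-11/5*4 - 13/35) - 9)*8 = (-7*(-44/5 - 13/35) - 9)*8 = (-7*(-321/35) - 9)*8 = (321/5 - 9)*8 = (276/5)*8 = 2208/5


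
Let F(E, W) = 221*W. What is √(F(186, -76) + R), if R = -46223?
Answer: I*√63019 ≈ 251.04*I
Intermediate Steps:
√(F(186, -76) + R) = √(221*(-76) - 46223) = √(-16796 - 46223) = √(-63019) = I*√63019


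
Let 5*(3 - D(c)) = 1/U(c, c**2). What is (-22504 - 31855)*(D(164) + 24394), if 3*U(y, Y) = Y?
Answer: -178346908249963/134480 ≈ -1.3262e+9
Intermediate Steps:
U(y, Y) = Y/3
D(c) = 3 - 3/(5*c**2) (D(c) = 3 - 3/c**2/5 = 3 - 3/(5*c**2))
(-22504 - 31855)*(D(164) + 24394) = (-22504 - 31855)*((3 - 3/5/164**2) + 24394) = -54359*((3 - 3/5*1/26896) + 24394) = -54359*((3 - 3/134480) + 24394) = -54359*(403437/134480 + 24394) = -54359*3280908557/134480 = -178346908249963/134480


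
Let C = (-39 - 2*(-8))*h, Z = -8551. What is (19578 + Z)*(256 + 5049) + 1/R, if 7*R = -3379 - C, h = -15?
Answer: 31121061019/532 ≈ 5.8498e+7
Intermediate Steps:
C = 345 (C = (-39 - 2*(-8))*(-15) = (-39 + 16)*(-15) = -23*(-15) = 345)
R = -532 (R = (-3379 - 1*345)/7 = (-3379 - 345)/7 = (⅐)*(-3724) = -532)
(19578 + Z)*(256 + 5049) + 1/R = (19578 - 8551)*(256 + 5049) + 1/(-532) = 11027*5305 - 1/532 = 58498235 - 1/532 = 31121061019/532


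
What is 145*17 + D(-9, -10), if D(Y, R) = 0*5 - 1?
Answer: 2464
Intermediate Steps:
D(Y, R) = -1 (D(Y, R) = 0 - 1 = -1)
145*17 + D(-9, -10) = 145*17 - 1 = 2465 - 1 = 2464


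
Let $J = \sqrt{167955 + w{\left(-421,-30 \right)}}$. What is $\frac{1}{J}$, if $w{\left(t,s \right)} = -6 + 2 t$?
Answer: $\frac{\sqrt{167107}}{167107} \approx 0.0024463$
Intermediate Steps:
$J = \sqrt{167107}$ ($J = \sqrt{167955 + \left(-6 + 2 \left(-421\right)\right)} = \sqrt{167955 - 848} = \sqrt{167107} \approx 408.79$)
$\frac{1}{J} = \frac{1}{\sqrt{167107}} = \frac{\sqrt{167107}}{167107}$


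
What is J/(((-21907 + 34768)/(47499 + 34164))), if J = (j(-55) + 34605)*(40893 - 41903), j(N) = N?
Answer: -949890405500/4287 ≈ -2.2157e+8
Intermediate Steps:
J = -34895500 (J = (-55 + 34605)*(40893 - 41903) = 34550*(-1010) = -34895500)
J/(((-21907 + 34768)/(47499 + 34164))) = -34895500*(47499 + 34164)/(-21907 + 34768) = -34895500/(12861/81663) = -34895500/(12861*(1/81663)) = -34895500/4287/27221 = -34895500*27221/4287 = -949890405500/4287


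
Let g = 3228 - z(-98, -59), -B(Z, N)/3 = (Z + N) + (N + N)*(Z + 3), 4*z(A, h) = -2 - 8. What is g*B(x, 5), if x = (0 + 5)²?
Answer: -3004365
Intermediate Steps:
x = 25 (x = 5² = 25)
z(A, h) = -5/2 (z(A, h) = (-2 - 8)/4 = (¼)*(-10) = -5/2)
B(Z, N) = -3*N - 3*Z - 6*N*(3 + Z) (B(Z, N) = -3*((Z + N) + (N + N)*(Z + 3)) = -3*((N + Z) + (2*N)*(3 + Z)) = -3*((N + Z) + 2*N*(3 + Z)) = -3*(N + Z + 2*N*(3 + Z)) = -3*N - 3*Z - 6*N*(3 + Z))
g = 6461/2 (g = 3228 - 1*(-5/2) = 3228 + 5/2 = 6461/2 ≈ 3230.5)
g*B(x, 5) = 6461*(-21*5 - 3*25 - 6*5*25)/2 = 6461*(-105 - 75 - 750)/2 = (6461/2)*(-930) = -3004365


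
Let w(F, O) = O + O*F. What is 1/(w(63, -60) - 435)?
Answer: -1/4275 ≈ -0.00023392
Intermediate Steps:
w(F, O) = O + F*O
1/(w(63, -60) - 435) = 1/(-60*(1 + 63) - 435) = 1/(-60*64 - 435) = 1/(-3840 - 435) = 1/(-4275) = -1/4275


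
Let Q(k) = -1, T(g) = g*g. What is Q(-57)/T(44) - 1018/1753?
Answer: -1972601/3393808 ≈ -0.58123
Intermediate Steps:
T(g) = g²
Q(-57)/T(44) - 1018/1753 = -1/(44²) - 1018/1753 = -1/1936 - 1018*1/1753 = -1*1/1936 - 1018/1753 = -1/1936 - 1018/1753 = -1972601/3393808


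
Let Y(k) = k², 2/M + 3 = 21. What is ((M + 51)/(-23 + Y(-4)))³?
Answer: -97336000/250047 ≈ -389.27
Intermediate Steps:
M = ⅑ (M = 2/(-3 + 21) = 2/18 = 2*(1/18) = ⅑ ≈ 0.11111)
((M + 51)/(-23 + Y(-4)))³ = ((⅑ + 51)/(-23 + (-4)²))³ = (460/(9*(-23 + 16)))³ = ((460/9)/(-7))³ = ((460/9)*(-⅐))³ = (-460/63)³ = -97336000/250047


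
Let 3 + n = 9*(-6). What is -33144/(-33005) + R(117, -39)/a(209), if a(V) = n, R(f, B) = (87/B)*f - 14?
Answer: 10965583/1881285 ≈ 5.8288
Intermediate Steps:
R(f, B) = -14 + 87*f/B (R(f, B) = 87*f/B - 14 = -14 + 87*f/B)
n = -57 (n = -3 + 9*(-6) = -3 - 54 = -57)
a(V) = -57
-33144/(-33005) + R(117, -39)/a(209) = -33144/(-33005) + (-14 + 87*117/(-39))/(-57) = -33144*(-1/33005) + (-14 + 87*117*(-1/39))*(-1/57) = 33144/33005 + (-14 - 261)*(-1/57) = 33144/33005 - 275*(-1/57) = 33144/33005 + 275/57 = 10965583/1881285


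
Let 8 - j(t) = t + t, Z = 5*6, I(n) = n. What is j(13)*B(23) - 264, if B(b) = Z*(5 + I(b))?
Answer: -15384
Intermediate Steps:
Z = 30
j(t) = 8 - 2*t (j(t) = 8 - (t + t) = 8 - 2*t)
B(b) = 150 + 30*b (B(b) = 30*(5 + b) = 150 + 30*b)
j(13)*B(23) - 264 = (8 - 2*13)*(150 + 30*23) - 264 = (8 - 26)*(150 + 690) - 264 = -18*840 - 264 = -15120 - 264 = -15384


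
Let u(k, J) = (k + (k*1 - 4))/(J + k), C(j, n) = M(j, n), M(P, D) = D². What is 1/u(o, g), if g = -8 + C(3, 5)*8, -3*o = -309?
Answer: 295/202 ≈ 1.4604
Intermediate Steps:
o = 103 (o = -⅓*(-309) = 103)
C(j, n) = n²
g = 192 (g = -8 + 5²*8 = -8 + 25*8 = -8 + 200 = 192)
u(k, J) = (-4 + 2*k)/(J + k) (u(k, J) = (k + (k - 4))/(J + k) = (k + (-4 + k))/(J + k) = (-4 + 2*k)/(J + k))
1/u(o, g) = 1/(2*(-2 + 103)/(192 + 103)) = 1/(2*101/295) = 1/(2*(1/295)*101) = 1/(202/295) = 295/202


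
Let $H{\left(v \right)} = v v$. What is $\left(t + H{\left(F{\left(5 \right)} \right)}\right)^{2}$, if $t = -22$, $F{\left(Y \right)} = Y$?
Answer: $9$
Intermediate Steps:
$H{\left(v \right)} = v^{2}$
$\left(t + H{\left(F{\left(5 \right)} \right)}\right)^{2} = \left(-22 + 5^{2}\right)^{2} = \left(-22 + 25\right)^{2} = 3^{2} = 9$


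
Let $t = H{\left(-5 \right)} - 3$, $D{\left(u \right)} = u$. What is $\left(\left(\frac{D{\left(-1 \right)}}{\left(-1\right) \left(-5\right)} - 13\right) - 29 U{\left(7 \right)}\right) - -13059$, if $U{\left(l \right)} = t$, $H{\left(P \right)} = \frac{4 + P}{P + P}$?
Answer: $\frac{131299}{10} \approx 13130.0$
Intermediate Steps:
$H{\left(P \right)} = \frac{4 + P}{2 P}$
$t = - \frac{29}{10}$ ($t = \frac{4 - 5}{2 \left(-5\right)} - 3 = \frac{1}{2} \left(- \frac{1}{5}\right) \left(-1\right) - 3 = \frac{1}{10} - 3 = - \frac{29}{10} \approx -2.9$)
$U{\left(l \right)} = - \frac{29}{10}$
$\left(\left(\frac{D{\left(-1 \right)}}{\left(-1\right) \left(-5\right)} - 13\right) - 29 U{\left(7 \right)}\right) - -13059 = \left(\left(- \frac{1}{\left(-1\right) \left(-5\right)} - 13\right) - - \frac{841}{10}\right) - -13059 = \left(\left(- \frac{1}{5} - 13\right) + \frac{841}{10}\right) + 13059 = \left(- \frac{66}{5} + \frac{841}{10}\right) + 13059 = \frac{709}{10} + 13059 = \frac{131299}{10}$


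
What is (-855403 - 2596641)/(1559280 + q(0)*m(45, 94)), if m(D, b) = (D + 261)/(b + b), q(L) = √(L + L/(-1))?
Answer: -863011/389820 ≈ -2.2139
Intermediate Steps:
q(L) = 0 (q(L) = √(L + L*(-1)) = √(L - L) = √0 = 0)
m(D, b) = (261 + D)/(2*b) (m(D, b) = (261 + D)/((2*b)) = (261 + D)*(1/(2*b)) = (261 + D)/(2*b))
(-855403 - 2596641)/(1559280 + q(0)*m(45, 94)) = (-855403 - 2596641)/(1559280 + 0*((½)*(261 + 45)/94)) = -3452044/(1559280 + 0*((½)*(1/94)*306)) = -3452044/(1559280 + 0*(153/94)) = -3452044/(1559280 + 0) = -3452044/1559280 = -3452044*1/1559280 = -863011/389820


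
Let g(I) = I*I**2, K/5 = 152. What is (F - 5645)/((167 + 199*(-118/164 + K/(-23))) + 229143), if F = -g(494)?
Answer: -227375083094/419806937 ≈ -541.62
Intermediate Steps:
K = 760 (K = 5*152 = 760)
g(I) = I**3
F = -120553784 (F = -1*494**3 = -1*120553784 = -120553784)
(F - 5645)/((167 + 199*(-118/164 + K/(-23))) + 229143) = (-120553784 - 5645)/((167 + 199*(-118/164 + 760/(-23))) + 229143) = -120559429/((167 + 199*(-118*1/164 + 760*(-1/23))) + 229143) = -120559429/((167 + 199*(-59/82 - 760/23)) + 229143) = -120559429/((167 + 199*(-63677/1886)) + 229143) = -120559429/((167 - 12671723/1886) + 229143) = -120559429/(-12356761/1886 + 229143) = -120559429/419806937/1886 = -120559429*1886/419806937 = -227375083094/419806937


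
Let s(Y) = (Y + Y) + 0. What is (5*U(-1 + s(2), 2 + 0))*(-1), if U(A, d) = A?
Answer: -15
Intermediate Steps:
s(Y) = 2*Y (s(Y) = 2*Y + 0 = 2*Y)
(5*U(-1 + s(2), 2 + 0))*(-1) = (5*(-1 + 2*2))*(-1) = (5*(-1 + 4))*(-1) = (5*3)*(-1) = 15*(-1) = -15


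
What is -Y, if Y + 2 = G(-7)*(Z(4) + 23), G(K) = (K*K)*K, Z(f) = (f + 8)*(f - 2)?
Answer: 16123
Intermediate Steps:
Z(f) = (-2 + f)*(8 + f) (Z(f) = (8 + f)*(-2 + f) = (-2 + f)*(8 + f))
G(K) = K³ (G(K) = K²*K = K³)
Y = -16123 (Y = -2 + (-7)³*((-16 + 4² + 6*4) + 23) = -2 - 343*((-16 + 16 + 24) + 23) = -2 - 343*(24 + 23) = -2 - 343*47 = -2 - 16121 = -16123)
-Y = -1*(-16123) = 16123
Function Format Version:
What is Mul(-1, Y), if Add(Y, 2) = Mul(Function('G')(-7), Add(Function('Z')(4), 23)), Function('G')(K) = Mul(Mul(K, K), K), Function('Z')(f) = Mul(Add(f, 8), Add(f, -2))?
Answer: 16123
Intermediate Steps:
Function('Z')(f) = Mul(Add(-2, f), Add(8, f)) (Function('Z')(f) = Mul(Add(8, f), Add(-2, f)) = Mul(Add(-2, f), Add(8, f)))
Function('G')(K) = Pow(K, 3) (Function('G')(K) = Mul(Pow(K, 2), K) = Pow(K, 3))
Y = -16123 (Y = Add(-2, Mul(Pow(-7, 3), Add(Add(-16, Pow(4, 2), Mul(6, 4)), 23))) = Add(-2, Mul(-343, Add(Add(-16, 16, 24), 23))) = Add(-2, Mul(-343, Add(24, 23))) = Add(-2, Mul(-343, 47)) = Add(-2, -16121) = -16123)
Mul(-1, Y) = Mul(-1, -16123) = 16123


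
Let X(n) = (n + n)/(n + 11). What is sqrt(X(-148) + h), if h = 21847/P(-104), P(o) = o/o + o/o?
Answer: sqrt(820254894)/274 ≈ 104.53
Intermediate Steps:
X(n) = 2*n/(11 + n) (X(n) = (2*n)/(11 + n) = 2*n/(11 + n))
P(o) = 2 (P(o) = 1 + 1 = 2)
h = 21847/2 ≈ 10924.
sqrt(X(-148) + h) = sqrt(2*(-148)/(11 - 148) + 21847/2) = sqrt(2*(-148)/(-137) + 21847/2) = sqrt(2*(-148)*(-1/137) + 21847/2) = sqrt(296/137 + 21847/2) = sqrt(2993631/274) = sqrt(820254894)/274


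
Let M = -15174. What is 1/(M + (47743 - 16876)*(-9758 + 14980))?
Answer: 1/161172300 ≈ 6.2045e-9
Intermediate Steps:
1/(M + (47743 - 16876)*(-9758 + 14980)) = 1/(-15174 + (47743 - 16876)*(-9758 + 14980)) = 1/(-15174 + 30867*5222) = 1/(-15174 + 161187474) = 1/161172300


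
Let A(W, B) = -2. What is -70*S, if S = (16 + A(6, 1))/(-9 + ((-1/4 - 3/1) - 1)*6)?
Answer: 1960/69 ≈ 28.406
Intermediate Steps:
S = -28/69 (S = (16 - 2)/(-9 + ((-1/4 - 3/1) - 1)*6) = 14/(-9 + ((-1*¼ - 3*1) - 1)*6) = 14/(-9 + ((-¼ - 3) - 1)*6) = 14/(-9 + (-13/4 - 1)*6) = 14/(-9 - 17/4*6) = 14/(-9 - 51/2) = 14/(-69/2) = 14*(-2/69) = -28/69 ≈ -0.40580)
-70*S = -70*(-28/69) = 1960/69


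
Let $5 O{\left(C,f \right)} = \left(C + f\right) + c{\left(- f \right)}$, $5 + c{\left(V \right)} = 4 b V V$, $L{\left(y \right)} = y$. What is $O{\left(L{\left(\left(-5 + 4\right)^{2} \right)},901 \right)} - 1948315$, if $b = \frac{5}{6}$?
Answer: $- \frac{21104024}{15} \approx -1.4069 \cdot 10^{6}$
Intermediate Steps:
$b = \frac{5}{6}$ ($b = 5 \cdot \frac{1}{6} = \frac{5}{6} \approx 0.83333$)
$c{\left(V \right)} = -5 + \frac{10 V^{2}}{3}$ ($c{\left(V \right)} = -5 + 4 \cdot \frac{5}{6} V V = -5 + \frac{10 V}{3} V = -5 + \frac{10 V^{2}}{3}$)
$O{\left(C,f \right)} = -1 + \frac{C}{5} + \frac{f}{5} + \frac{2 f^{2}}{3}$ ($O{\left(C,f \right)} = \frac{\left(C + f\right) + \left(-5 + \frac{10 \left(- f\right)^{2}}{3}\right)}{5} = \frac{\left(C + f\right) + \left(-5 + \frac{10 f^{2}}{3}\right)}{5} = \frac{-5 + C + f + \frac{10 f^{2}}{3}}{5} = -1 + \frac{C}{5} + \frac{f}{5} + \frac{2 f^{2}}{3}$)
$O{\left(L{\left(\left(-5 + 4\right)^{2} \right)},901 \right)} - 1948315 = \left(-1 + \frac{\left(-5 + 4\right)^{2}}{5} + \frac{1}{5} \cdot 901 + \frac{2 \cdot 901^{2}}{3}\right) - 1948315 = \left(-1 + \frac{\left(-1\right)^{2}}{5} + \frac{901}{5} + \frac{2}{3} \cdot 811801\right) - 1948315 = \left(-1 + \frac{1}{5} \cdot 1 + \frac{901}{5} + \frac{1623602}{3}\right) - 1948315 = \left(-1 + \frac{1}{5} + \frac{901}{5} + \frac{1623602}{3}\right) - 1948315 = \frac{8120701}{15} - 1948315 = - \frac{21104024}{15}$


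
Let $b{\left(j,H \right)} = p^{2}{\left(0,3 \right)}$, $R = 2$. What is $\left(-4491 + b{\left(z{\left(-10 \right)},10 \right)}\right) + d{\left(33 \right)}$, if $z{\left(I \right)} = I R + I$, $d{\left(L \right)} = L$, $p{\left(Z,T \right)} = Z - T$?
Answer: $-4449$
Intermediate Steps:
$z{\left(I \right)} = 3 I$ ($z{\left(I \right)} = I 2 + I = 2 I + I = 3 I$)
$b{\left(j,H \right)} = 9$ ($b{\left(j,H \right)} = \left(0 - 3\right)^{2} = \left(-3\right)^{2} = 9$)
$\left(-4491 + b{\left(z{\left(-10 \right)},10 \right)}\right) + d{\left(33 \right)} = \left(-4491 + 9\right) + 33 = -4482 + 33 = -4449$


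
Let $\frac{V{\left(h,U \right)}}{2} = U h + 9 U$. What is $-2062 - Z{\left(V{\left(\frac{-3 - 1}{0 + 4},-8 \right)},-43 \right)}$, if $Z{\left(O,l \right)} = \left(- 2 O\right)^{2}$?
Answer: $-67598$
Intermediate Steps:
$V{\left(h,U \right)} = 18 U + 2 U h$ ($V{\left(h,U \right)} = 2 \left(U h + 9 U\right) = 2 \left(9 U + U h\right) = 18 U + 2 U h$)
$Z{\left(O,l \right)} = 4 O^{2}$
$-2062 - Z{\left(V{\left(\frac{-3 - 1}{0 + 4},-8 \right)},-43 \right)} = -2062 - 4 \left(2 \left(-8\right) \left(9 + \frac{-3 - 1}{0 + 4}\right)\right)^{2} = -2062 - 4 \left(2 \left(-8\right) \left(9 - \frac{4}{4}\right)\right)^{2} = -2062 - 4 \left(2 \left(-8\right) \left(9 - 1\right)\right)^{2} = -2062 - 4 \left(2 \left(-8\right) 8\right)^{2} = -2062 - 4 \left(-128\right)^{2} = -2062 - 4 \cdot 16384 = -2062 - 65536 = -67598$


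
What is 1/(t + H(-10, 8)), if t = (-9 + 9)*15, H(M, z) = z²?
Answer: 1/64 ≈ 0.015625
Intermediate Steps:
t = 0 (t = 0*15 = 0)
1/(t + H(-10, 8)) = 1/(0 + 8²) = 1/(0 + 64) = 1/64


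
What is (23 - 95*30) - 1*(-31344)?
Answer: 28517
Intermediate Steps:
(23 - 95*30) - 1*(-31344) = (23 - 2850) + 31344 = -2827 + 31344 = 28517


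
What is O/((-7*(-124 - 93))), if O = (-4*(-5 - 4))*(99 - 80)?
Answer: 684/1519 ≈ 0.45030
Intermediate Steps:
O = 684 (O = -4*(-9)*19 = 36*19 = 684)
O/((-7*(-124 - 93))) = 684/((-7*(-124 - 93))) = 684/((-7*(-217))) = 684/1519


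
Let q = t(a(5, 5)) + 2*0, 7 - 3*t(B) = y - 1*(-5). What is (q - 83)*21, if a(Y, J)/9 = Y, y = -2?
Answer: -1715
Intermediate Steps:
a(Y, J) = 9*Y
t(B) = 4/3 (t(B) = 7/3 - (-2 - 1*(-5))/3 = 7/3 - (-2 + 5)/3 = 7/3 - ⅓*3 = 7/3 - 1 = 4/3)
q = 4/3 (q = 4/3 + 2*0 = 4/3 + 0 = 4/3 ≈ 1.3333)
(q - 83)*21 = (4/3 - 83)*21 = -245/3*21 = -1715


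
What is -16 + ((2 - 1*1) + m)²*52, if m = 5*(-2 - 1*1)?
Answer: 10176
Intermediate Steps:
m = -15 (m = 5*(-2 - 1) = 5*(-3) = -15)
-16 + ((2 - 1*1) + m)²*52 = -16 + ((2 - 1*1) - 15)²*52 = -16 + ((2 - 1) - 15)²*52 = -16 + (1 - 15)²*52 = -16 + (-14)²*52 = -16 + 196*52 = -16 + 10192 = 10176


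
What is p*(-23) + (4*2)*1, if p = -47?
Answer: 1089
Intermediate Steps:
p*(-23) + (4*2)*1 = -47*(-23) + (4*2)*1 = 1081 + 8*1 = 1081 + 8 = 1089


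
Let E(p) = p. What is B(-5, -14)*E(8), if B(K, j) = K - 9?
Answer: -112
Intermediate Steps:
B(K, j) = -9 + K
B(-5, -14)*E(8) = (-9 - 5)*8 = -14*8 = -112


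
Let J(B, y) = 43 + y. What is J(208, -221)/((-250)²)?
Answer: -89/31250 ≈ -0.0028480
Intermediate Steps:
J(208, -221)/((-250)²) = (43 - 221)/((-250)²) = -178/62500 = -178*1/62500 = -89/31250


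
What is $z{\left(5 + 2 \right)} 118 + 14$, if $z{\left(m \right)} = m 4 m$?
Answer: $23142$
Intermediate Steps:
$z{\left(m \right)} = 4 m^{2}$ ($z{\left(m \right)} = 4 m m = 4 m^{2}$)
$z{\left(5 + 2 \right)} 118 + 14 = 4 \left(5 + 2\right)^{2} \cdot 118 + 14 = 4 \cdot 7^{2} \cdot 118 + 14 = 4 \cdot 49 \cdot 118 + 14 = 196 \cdot 118 + 14 = 23128 + 14 = 23142$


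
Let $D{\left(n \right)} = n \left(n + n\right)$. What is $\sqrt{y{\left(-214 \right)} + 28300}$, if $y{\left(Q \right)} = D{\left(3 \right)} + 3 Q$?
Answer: $2 \sqrt{6919} \approx 166.36$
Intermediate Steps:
$D{\left(n \right)} = 2 n^{2}$ ($D{\left(n \right)} = n 2 n = 2 n^{2}$)
$y{\left(Q \right)} = 18 + 3 Q$ ($y{\left(Q \right)} = 2 \cdot 3^{2} + 3 Q = 2 \cdot 9 + 3 Q = 18 + 3 Q$)
$\sqrt{y{\left(-214 \right)} + 28300} = \sqrt{\left(18 + 3 \left(-214\right)\right) + 28300} = \sqrt{\left(18 - 642\right) + 28300} = \sqrt{-624 + 28300} = \sqrt{27676} = 2 \sqrt{6919}$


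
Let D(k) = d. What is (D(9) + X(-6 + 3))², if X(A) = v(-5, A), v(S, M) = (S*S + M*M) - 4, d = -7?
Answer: 529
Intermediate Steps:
D(k) = -7
v(S, M) = -4 + M² + S² (v(S, M) = (S² + M²) - 4 = (M² + S²) - 4 = -4 + M² + S²)
X(A) = 21 + A² (X(A) = -4 + A² + (-5)² = -4 + A² + 25 = 21 + A²)
(D(9) + X(-6 + 3))² = (-7 + (21 + (-6 + 3)²))² = (-7 + (21 + (-3)²))² = (-7 + (21 + 9))² = (-7 + 30)² = 23² = 529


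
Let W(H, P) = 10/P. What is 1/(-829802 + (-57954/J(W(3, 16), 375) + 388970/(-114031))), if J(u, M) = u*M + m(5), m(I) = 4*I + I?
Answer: -236614325/196396715646992 ≈ -1.2048e-6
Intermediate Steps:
m(I) = 5*I
J(u, M) = 25 + M*u (J(u, M) = u*M + 5*5 = M*u + 25 = 25 + M*u)
1/(-829802 + (-57954/J(W(3, 16), 375) + 388970/(-114031))) = 1/(-829802 + (-57954/(25 + 375*(10/16)) + 388970/(-114031))) = 1/(-829802 + (-57954/(25 + 375*(10*(1/16))) + 388970*(-1/114031))) = 1/(-829802 + (-57954/(25 + 375*(5/8)) - 388970/114031)) = 1/(-829802 + (-57954/(25 + 1875/8) - 388970/114031)) = 1/(-829802 + (-57954/2075/8 - 388970/114031)) = 1/(-829802 + (-57954*8/2075 - 388970/114031)) = 1/(-829802 + (-463632/2075 - 388970/114031)) = 1/(-829802 - 53675533342/236614325) = 1/(-196396715646992/236614325) = -236614325/196396715646992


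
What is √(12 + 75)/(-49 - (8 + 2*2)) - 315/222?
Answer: -105/74 - √87/61 ≈ -1.5718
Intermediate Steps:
√(12 + 75)/(-49 - (8 + 2*2)) - 315/222 = √87/(-49 - (8 + 4)) - 315*1/222 = √87/(-49 - 1*12) - 105/74 = √87/(-49 - 12) - 105/74 = √87/(-61) - 105/74 = √87*(-1/61) - 105/74 = -√87/61 - 105/74 = -105/74 - √87/61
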